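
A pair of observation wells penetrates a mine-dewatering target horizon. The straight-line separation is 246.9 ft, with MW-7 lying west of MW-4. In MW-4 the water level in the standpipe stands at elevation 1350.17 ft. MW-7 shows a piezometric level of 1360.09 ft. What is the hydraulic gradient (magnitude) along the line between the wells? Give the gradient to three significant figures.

Total head at MW-4: h = 1350.17 ft (water level in the piezometer is the total head).
Total head at MW-7: h = 1360.09 ft (water level in the piezometer is the total head).
Head difference: h(MW-4) − h(MW-7) = 1350.17 − 1360.09 = -9.92 ft.
Hydraulic gradient: i = |Δh| / L = 9.92 / 246.9 = 0.0402.

i ≈ 0.0402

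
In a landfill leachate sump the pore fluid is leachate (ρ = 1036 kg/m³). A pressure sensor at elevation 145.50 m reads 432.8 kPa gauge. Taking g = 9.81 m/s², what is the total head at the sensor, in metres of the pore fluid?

ψ = P/(ρg) = 432.8×1000 / (1036 × 9.81) = 42.59 m.
h = z + ψ = 145.50 + 42.59 = 188.09 m.

h ≈ 188.09 m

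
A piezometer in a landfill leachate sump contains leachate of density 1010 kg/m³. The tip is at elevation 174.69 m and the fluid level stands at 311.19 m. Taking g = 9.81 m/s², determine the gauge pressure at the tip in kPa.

P ≈ 1350 kPa

Pressure head ψ = h − z = 311.19 − 174.69 = 136.50 m.
P = ρgψ = 1010 × 9.81 × 136.50 = 1352456 Pa ≈ 1350 kPa.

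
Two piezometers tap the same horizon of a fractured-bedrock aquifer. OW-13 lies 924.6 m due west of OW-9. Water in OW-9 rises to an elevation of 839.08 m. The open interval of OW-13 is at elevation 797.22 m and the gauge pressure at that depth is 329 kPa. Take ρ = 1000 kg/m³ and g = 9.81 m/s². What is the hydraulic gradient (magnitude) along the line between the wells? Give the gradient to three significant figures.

Total head at OW-9: h = 839.08 m (water level in the piezometer is the total head).
Pressure head at OW-13: ψ = P/(ρg) = 329×1000 / (1000 × 9.81) = 33.54 m.
Total head at OW-13: h = z + ψ = 797.22 + 33.54 = 830.76 m.
Head difference: h(OW-9) − h(OW-13) = 839.08 − 830.76 = 8.32 m.
Hydraulic gradient: i = |Δh| / L = 8.32 / 924.6 = 0.00900.

i ≈ 0.00900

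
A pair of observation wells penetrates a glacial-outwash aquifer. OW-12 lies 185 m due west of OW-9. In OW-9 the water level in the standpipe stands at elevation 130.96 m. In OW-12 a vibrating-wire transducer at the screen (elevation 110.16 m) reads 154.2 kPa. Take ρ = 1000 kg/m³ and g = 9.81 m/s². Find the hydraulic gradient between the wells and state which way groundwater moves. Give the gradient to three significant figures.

Total head at OW-9: h = 130.96 m (water level in the piezometer is the total head).
Pressure head at OW-12: ψ = P/(ρg) = 154.2×1000 / (1000 × 9.81) = 15.72 m.
Total head at OW-12: h = z + ψ = 110.16 + 15.72 = 125.88 m.
Head difference: h(OW-9) − h(OW-12) = 130.96 − 125.88 = 5.08 m.
Hydraulic gradient: i = |Δh| / L = 5.08 / 185 = 0.0275.
Flow is from higher to lower head: from OW-9 toward OW-12, i.e. toward the west.

i ≈ 0.0275; groundwater flows toward the west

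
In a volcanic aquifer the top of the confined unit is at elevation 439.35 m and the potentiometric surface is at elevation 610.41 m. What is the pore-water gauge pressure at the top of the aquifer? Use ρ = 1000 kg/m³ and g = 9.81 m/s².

P ≈ 1680 kPa

Pressure head at the aquifer top: ψ = h − z = 610.41 − 439.35 = 171.06 m.
P = ρgψ = 1000 × 9.81 × 171.06 = 1678099 Pa ≈ 1680 kPa.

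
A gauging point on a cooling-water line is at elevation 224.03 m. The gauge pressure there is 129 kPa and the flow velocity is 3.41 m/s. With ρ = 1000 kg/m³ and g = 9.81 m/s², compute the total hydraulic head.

h ≈ 237.77 m

Pressure head ψ = P/(ρg) = 129×1000 / (1000 × 9.81) = 13.15 m.
Velocity head = v²/(2g) = 3.41² / (2 × 9.81) = 0.593 m.
h = z + ψ + v²/(2g) = 224.03 + 13.15 + 0.593 = 237.77 m.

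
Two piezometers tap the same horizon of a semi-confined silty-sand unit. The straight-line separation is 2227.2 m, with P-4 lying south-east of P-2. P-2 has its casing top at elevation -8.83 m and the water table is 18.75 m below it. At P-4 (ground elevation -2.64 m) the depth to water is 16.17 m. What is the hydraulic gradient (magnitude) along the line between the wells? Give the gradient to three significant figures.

i ≈ 0.00394

Total head at P-2: h = -8.83 − 18.75 = -27.58 m.
Total head at P-4: h = -2.64 − 16.17 = -18.81 m.
Head difference: h(P-2) − h(P-4) = -27.58 − (-18.81) = -8.77 m.
Hydraulic gradient: i = |Δh| / L = 8.77 / 2227.2 = 0.00394.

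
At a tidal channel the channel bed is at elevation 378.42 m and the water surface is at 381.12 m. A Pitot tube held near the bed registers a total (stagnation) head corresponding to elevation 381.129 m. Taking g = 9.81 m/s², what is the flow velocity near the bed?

v ≈ 0.420 m/s

Near the bed, under hydrostatic conditions, the piezometric head (z + ψ) equals the free-surface elevation, 381.12 m.
Velocity head = total − piezometric = 381.129 − 381.12 = 0.009 m.
v = √(2g·h_v) = √(2 × 9.81 × 0.009) = 0.420 m/s.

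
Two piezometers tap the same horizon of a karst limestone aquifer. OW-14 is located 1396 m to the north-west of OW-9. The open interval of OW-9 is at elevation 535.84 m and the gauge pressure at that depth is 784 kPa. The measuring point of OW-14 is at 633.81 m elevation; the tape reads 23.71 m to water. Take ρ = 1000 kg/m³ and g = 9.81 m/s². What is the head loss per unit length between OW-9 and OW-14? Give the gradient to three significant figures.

Pressure head at OW-9: ψ = P/(ρg) = 784×1000 / (1000 × 9.81) = 79.92 m.
Total head at OW-9: h = z + ψ = 535.84 + 79.92 = 615.76 m.
Total head at OW-14: h = 633.81 − 23.71 = 610.10 m.
Head difference: h(OW-9) − h(OW-14) = 615.76 − 610.10 = 5.66 m.
Hydraulic gradient: i = |Δh| / L = 5.66 / 1396 = 0.00405.

i ≈ 0.00405 m/m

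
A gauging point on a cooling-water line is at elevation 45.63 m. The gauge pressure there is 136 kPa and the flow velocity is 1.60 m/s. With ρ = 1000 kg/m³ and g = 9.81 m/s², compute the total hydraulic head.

Pressure head ψ = P/(ρg) = 136×1000 / (1000 × 9.81) = 13.86 m.
Velocity head = v²/(2g) = 1.60² / (2 × 9.81) = 0.130 m.
h = z + ψ + v²/(2g) = 45.63 + 13.86 + 0.130 = 59.62 m.

h ≈ 59.62 m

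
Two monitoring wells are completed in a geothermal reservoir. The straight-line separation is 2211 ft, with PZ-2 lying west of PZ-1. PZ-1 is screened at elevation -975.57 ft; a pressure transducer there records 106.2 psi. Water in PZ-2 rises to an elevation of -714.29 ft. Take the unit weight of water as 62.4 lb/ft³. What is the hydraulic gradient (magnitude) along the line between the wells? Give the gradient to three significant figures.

i ≈ 0.00733

Pressure head at PZ-1: ψ = 144·P/γ = 144 × 106.2 / 62.4 = 245.08 ft.
Total head at PZ-1: h = z + ψ = -975.57 + 245.08 = -730.49 ft.
Total head at PZ-2: h = -714.29 ft (water level in the piezometer is the total head).
Head difference: h(PZ-1) − h(PZ-2) = -730.49 − (-714.29) = -16.20 ft.
Hydraulic gradient: i = |Δh| / L = 16.20 / 2211 = 0.00733.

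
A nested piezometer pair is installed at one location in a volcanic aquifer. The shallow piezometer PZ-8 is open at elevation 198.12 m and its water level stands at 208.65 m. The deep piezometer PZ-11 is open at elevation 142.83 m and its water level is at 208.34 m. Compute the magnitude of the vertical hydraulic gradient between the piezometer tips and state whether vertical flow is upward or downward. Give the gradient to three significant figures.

Total head at PZ-8: h = 208.65 m (water level in the standpipe).
Total head at PZ-11: h = 208.34 m.
Δh = h(PZ-8) − h(PZ-11) = 208.65 − 208.34 = 0.31 m.
Vertical separation Δz = 198.12 − 142.83 = 55.29 m.
|i_v| = |Δh| / Δz = 0.31 / 55.29 = 0.00561.
Head is higher in the shallow piezometer, so vertical flow is downward (recharge condition).

|i_v| ≈ 0.00561; vertical flow is downward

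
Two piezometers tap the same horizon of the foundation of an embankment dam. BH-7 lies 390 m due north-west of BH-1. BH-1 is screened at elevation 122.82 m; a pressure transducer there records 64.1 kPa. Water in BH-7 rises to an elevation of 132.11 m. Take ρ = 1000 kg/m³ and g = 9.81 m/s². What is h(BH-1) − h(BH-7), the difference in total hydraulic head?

Pressure head at BH-1: ψ = P/(ρg) = 64.1×1000 / (1000 × 9.81) = 6.53 m.
Total head at BH-1: h = z + ψ = 122.82 + 6.53 = 129.35 m.
Total head at BH-7: h = 132.11 m (water level in the piezometer is the total head).
Head difference: h(BH-1) − h(BH-7) = 129.35 − 132.11 = -2.76 m.

Δh ≈ -2.76 m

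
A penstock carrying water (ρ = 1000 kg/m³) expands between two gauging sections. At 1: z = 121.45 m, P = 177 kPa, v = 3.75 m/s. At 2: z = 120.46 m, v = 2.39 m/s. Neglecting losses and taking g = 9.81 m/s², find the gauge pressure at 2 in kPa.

P₂ ≈ 191 kPa

Pressure head at 1: ψ₁ = P₁/(ρg) = 177×1000 / (1000 × 9.81) = 18.04 m.
Velocity heads: v₁²/2g = 3.75²/19.62 = 0.717 m; v₂²/2g = 2.39²/19.62 = 0.291 m.
Total head H = z₁ + ψ₁ + v₁²/2g = 121.45 + 18.04 + 0.717 = 140.21 m.
ψ₂ = H − z₂ − v₂²/2g = 140.21 − 120.46 − 0.291 = 19.46 m.
P₂ = ρgψ₂ = 1000 × 9.81 × 19.46 ≈ 191 kPa.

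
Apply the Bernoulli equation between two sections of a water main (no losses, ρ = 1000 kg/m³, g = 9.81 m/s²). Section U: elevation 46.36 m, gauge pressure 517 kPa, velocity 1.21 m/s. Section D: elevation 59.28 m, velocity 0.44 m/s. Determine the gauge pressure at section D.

Pressure head at U: ψ₁ = P₁/(ρg) = 517×1000 / (1000 × 9.81) = 52.70 m.
Velocity heads: v₁²/2g = 1.21²/19.62 = 0.075 m; v₂²/2g = 0.44²/19.62 = 0.010 m.
Total head H = z₁ + ψ₁ + v₁²/2g = 46.36 + 52.70 + 0.075 = 99.14 m.
ψ₂ = H − z₂ − v₂²/2g = 99.14 − 59.28 − 0.010 = 39.85 m.
P₂ = ρgψ₂ = 1000 × 9.81 × 39.85 ≈ 391 kPa.

P₂ ≈ 391 kPa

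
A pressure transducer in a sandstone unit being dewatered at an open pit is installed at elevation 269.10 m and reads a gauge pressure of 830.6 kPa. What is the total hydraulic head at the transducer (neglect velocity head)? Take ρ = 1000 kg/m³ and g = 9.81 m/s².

h ≈ 353.77 m

ψ = P/(ρg) = 830.6×1000 / (1000 × 9.81) = 84.67 m.
h = z + ψ = 269.10 + 84.67 = 353.77 m.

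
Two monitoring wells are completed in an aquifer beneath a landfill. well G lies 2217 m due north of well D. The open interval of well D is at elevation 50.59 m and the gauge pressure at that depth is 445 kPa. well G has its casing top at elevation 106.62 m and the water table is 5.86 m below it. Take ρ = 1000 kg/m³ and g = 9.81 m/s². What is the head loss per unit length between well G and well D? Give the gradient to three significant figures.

i ≈ 0.00217 m/m

Pressure head at well D: ψ = P/(ρg) = 445×1000 / (1000 × 9.81) = 45.36 m.
Total head at well D: h = z + ψ = 50.59 + 45.36 = 95.95 m.
Total head at well G: h = 106.62 − 5.86 = 100.76 m.
Head difference: h(well D) − h(well G) = 95.95 − 100.76 = -4.81 m.
Hydraulic gradient: i = |Δh| / L = 4.81 / 2217 = 0.00217.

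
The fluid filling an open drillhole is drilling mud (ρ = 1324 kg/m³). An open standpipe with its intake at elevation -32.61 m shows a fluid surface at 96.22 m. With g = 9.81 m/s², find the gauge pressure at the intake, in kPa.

Pressure head ψ = h − z = 96.22 − (-32.61) = 128.83 m.
P = ρgψ = 1324 × 9.81 × 128.83 = 1673301 Pa ≈ 1670 kPa.

P ≈ 1670 kPa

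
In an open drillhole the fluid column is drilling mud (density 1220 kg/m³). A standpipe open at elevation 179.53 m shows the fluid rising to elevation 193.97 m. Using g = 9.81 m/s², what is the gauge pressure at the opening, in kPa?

Pressure head ψ = h − z = 193.97 − 179.53 = 14.44 m.
P = ρgψ = 1220 × 9.81 × 14.44 = 172821 Pa ≈ 173 kPa.

P ≈ 173 kPa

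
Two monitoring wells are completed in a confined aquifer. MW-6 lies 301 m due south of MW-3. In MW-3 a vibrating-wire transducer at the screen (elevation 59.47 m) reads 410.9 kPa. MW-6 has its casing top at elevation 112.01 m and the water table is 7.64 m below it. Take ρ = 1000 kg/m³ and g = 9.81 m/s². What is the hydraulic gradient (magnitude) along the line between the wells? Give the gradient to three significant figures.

Pressure head at MW-3: ψ = P/(ρg) = 410.9×1000 / (1000 × 9.81) = 41.89 m.
Total head at MW-3: h = z + ψ = 59.47 + 41.89 = 101.36 m.
Total head at MW-6: h = 112.01 − 7.64 = 104.37 m.
Head difference: h(MW-3) − h(MW-6) = 101.36 − 104.37 = -3.01 m.
Hydraulic gradient: i = |Δh| / L = 3.01 / 301 = 0.0100.

i ≈ 0.0100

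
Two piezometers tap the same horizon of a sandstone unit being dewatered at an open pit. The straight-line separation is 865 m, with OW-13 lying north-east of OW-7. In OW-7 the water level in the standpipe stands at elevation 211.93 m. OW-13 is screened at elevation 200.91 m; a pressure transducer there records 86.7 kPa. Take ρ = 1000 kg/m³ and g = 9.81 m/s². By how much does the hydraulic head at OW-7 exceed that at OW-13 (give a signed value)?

Total head at OW-7: h = 211.93 m (water level in the piezometer is the total head).
Pressure head at OW-13: ψ = P/(ρg) = 86.7×1000 / (1000 × 9.81) = 8.84 m.
Total head at OW-13: h = z + ψ = 200.91 + 8.84 = 209.75 m.
Head difference: h(OW-7) − h(OW-13) = 211.93 − 209.75 = 2.18 m.

Δh ≈ 2.18 m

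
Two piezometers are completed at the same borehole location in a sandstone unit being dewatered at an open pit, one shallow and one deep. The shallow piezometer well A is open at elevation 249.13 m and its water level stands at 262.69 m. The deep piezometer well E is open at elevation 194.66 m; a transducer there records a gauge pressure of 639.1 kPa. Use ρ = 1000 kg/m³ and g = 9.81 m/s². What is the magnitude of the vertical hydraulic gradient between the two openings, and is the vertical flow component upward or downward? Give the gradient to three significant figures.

Total head at well A: h = 262.69 m (water level in the standpipe).
Pressure head at well E: ψ = P/(ρg) = 639.1×1000 / (1000 × 9.81) = 65.15 m.
Total head at well E: h = z + ψ = 194.66 + 65.15 = 259.81 m.
Δh = h(well A) − h(well E) = 262.69 − 259.81 = 2.88 m.
Vertical separation Δz = 249.13 − 194.66 = 54.47 m.
|i_v| = |Δh| / Δz = 2.88 / 54.47 = 0.0529.
Head is higher in the shallow piezometer, so vertical flow is downward (recharge condition).

|i_v| ≈ 0.0529; vertical flow is downward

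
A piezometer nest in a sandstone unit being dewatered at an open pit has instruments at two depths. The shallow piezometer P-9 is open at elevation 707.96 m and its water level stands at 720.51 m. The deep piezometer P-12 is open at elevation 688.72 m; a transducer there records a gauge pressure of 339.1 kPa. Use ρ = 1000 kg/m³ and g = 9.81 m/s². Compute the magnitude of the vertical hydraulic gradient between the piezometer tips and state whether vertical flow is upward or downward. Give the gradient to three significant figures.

Total head at P-9: h = 720.51 m (water level in the standpipe).
Pressure head at P-12: ψ = P/(ρg) = 339.1×1000 / (1000 × 9.81) = 34.57 m.
Total head at P-12: h = z + ψ = 688.72 + 34.57 = 723.29 m.
Δh = h(P-9) − h(P-12) = 720.51 − 723.29 = -2.78 m.
Vertical separation Δz = 707.96 − 688.72 = 19.24 m.
|i_v| = |Δh| / Δz = 2.78 / 19.24 = 0.144.
Head is higher in the deep piezometer, so vertical flow is upward (discharge condition).

|i_v| ≈ 0.144; vertical flow is upward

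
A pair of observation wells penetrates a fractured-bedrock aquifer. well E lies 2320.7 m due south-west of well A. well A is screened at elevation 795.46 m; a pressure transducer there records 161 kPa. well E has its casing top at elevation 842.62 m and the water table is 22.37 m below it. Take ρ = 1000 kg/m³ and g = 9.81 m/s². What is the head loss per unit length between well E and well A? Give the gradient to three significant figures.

i ≈ 0.00361 m/m

Pressure head at well A: ψ = P/(ρg) = 161×1000 / (1000 × 9.81) = 16.41 m.
Total head at well A: h = z + ψ = 795.46 + 16.41 = 811.87 m.
Total head at well E: h = 842.62 − 22.37 = 820.25 m.
Head difference: h(well A) − h(well E) = 811.87 − 820.25 = -8.38 m.
Hydraulic gradient: i = |Δh| / L = 8.38 / 2320.7 = 0.00361.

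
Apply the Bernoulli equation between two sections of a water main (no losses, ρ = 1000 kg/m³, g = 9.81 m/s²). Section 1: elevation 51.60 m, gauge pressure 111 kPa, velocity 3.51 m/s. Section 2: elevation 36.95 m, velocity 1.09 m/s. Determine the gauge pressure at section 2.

P₂ ≈ 260 kPa

Pressure head at 1: ψ₁ = P₁/(ρg) = 111×1000 / (1000 × 9.81) = 11.31 m.
Velocity heads: v₁²/2g = 3.51²/19.62 = 0.628 m; v₂²/2g = 1.09²/19.62 = 0.061 m.
Total head H = z₁ + ψ₁ + v₁²/2g = 51.60 + 11.31 + 0.628 = 63.54 m.
ψ₂ = H − z₂ − v₂²/2g = 63.54 − 36.95 − 0.061 = 26.53 m.
P₂ = ρgψ₂ = 1000 × 9.81 × 26.53 ≈ 260 kPa.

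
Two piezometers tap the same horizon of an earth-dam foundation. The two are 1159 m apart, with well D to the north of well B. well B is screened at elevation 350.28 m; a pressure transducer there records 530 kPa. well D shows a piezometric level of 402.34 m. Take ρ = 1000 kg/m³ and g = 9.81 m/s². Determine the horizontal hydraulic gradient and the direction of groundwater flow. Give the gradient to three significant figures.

Pressure head at well B: ψ = P/(ρg) = 530×1000 / (1000 × 9.81) = 54.03 m.
Total head at well B: h = z + ψ = 350.28 + 54.03 = 404.31 m.
Total head at well D: h = 402.34 m (water level in the piezometer is the total head).
Head difference: h(well B) − h(well D) = 404.31 − 402.34 = 1.97 m.
Hydraulic gradient: i = |Δh| / L = 1.97 / 1159 = 0.00170.
Flow is from higher to lower head: from well B toward well D, i.e. toward the north.

i ≈ 0.00170; groundwater flows toward the north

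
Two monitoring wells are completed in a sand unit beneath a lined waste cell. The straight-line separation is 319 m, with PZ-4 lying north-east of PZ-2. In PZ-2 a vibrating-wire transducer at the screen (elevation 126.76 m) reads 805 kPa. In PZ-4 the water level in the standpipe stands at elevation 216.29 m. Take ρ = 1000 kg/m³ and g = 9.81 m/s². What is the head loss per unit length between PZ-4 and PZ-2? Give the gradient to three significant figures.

Pressure head at PZ-2: ψ = P/(ρg) = 805×1000 / (1000 × 9.81) = 82.06 m.
Total head at PZ-2: h = z + ψ = 126.76 + 82.06 = 208.82 m.
Total head at PZ-4: h = 216.29 m (water level in the piezometer is the total head).
Head difference: h(PZ-2) − h(PZ-4) = 208.82 − 216.29 = -7.47 m.
Hydraulic gradient: i = |Δh| / L = 7.47 / 319 = 0.0234.

i ≈ 0.0234 m/m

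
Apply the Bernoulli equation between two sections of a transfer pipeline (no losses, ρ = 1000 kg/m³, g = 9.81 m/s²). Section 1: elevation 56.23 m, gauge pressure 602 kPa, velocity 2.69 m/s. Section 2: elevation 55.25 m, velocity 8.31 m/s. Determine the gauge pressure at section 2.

P₂ ≈ 581 kPa

Pressure head at 1: ψ₁ = P₁/(ρg) = 602×1000 / (1000 × 9.81) = 61.37 m.
Velocity heads: v₁²/2g = 2.69²/19.62 = 0.369 m; v₂²/2g = 8.31²/19.62 = 3.520 m.
Total head H = z₁ + ψ₁ + v₁²/2g = 56.23 + 61.37 + 0.369 = 117.97 m.
ψ₂ = H − z₂ − v₂²/2g = 117.97 − 55.25 − 3.520 = 59.20 m.
P₂ = ρgψ₂ = 1000 × 9.81 × 59.20 ≈ 581 kPa.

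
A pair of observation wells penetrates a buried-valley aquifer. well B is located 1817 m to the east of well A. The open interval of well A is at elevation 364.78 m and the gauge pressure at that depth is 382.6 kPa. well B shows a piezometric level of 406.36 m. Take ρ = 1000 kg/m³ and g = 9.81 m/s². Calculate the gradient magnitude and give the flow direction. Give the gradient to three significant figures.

i ≈ 0.00142; groundwater flows toward the west

Pressure head at well A: ψ = P/(ρg) = 382.6×1000 / (1000 × 9.81) = 39.00 m.
Total head at well A: h = z + ψ = 364.78 + 39.00 = 403.78 m.
Total head at well B: h = 406.36 m (water level in the piezometer is the total head).
Head difference: h(well A) − h(well B) = 403.78 − 406.36 = -2.58 m.
Hydraulic gradient: i = |Δh| / L = 2.58 / 1817 = 0.00142.
Flow is from higher to lower head: from well B toward well A, i.e. toward the west.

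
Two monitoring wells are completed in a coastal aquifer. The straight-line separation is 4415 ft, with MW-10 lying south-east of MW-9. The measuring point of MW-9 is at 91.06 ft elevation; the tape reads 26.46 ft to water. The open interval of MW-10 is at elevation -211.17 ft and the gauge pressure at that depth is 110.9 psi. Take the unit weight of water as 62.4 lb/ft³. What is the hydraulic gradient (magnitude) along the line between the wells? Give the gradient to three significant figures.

Total head at MW-9: h = 91.06 − 26.46 = 64.60 ft.
Pressure head at MW-10: ψ = 144·P/γ = 144 × 110.9 / 62.4 = 255.92 ft.
Total head at MW-10: h = z + ψ = -211.17 + 255.92 = 44.75 ft.
Head difference: h(MW-9) − h(MW-10) = 64.60 − 44.75 = 19.85 ft.
Hydraulic gradient: i = |Δh| / L = 19.85 / 4415 = 0.00450.

i ≈ 0.00450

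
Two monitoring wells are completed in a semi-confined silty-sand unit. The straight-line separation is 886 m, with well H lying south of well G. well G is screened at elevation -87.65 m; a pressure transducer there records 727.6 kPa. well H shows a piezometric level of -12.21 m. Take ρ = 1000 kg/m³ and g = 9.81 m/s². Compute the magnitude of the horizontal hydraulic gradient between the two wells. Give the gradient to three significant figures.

Pressure head at well G: ψ = P/(ρg) = 727.6×1000 / (1000 × 9.81) = 74.17 m.
Total head at well G: h = z + ψ = -87.65 + 74.17 = -13.48 m.
Total head at well H: h = -12.21 m (water level in the piezometer is the total head).
Head difference: h(well G) − h(well H) = -13.48 − (-12.21) = -1.27 m.
Hydraulic gradient: i = |Δh| / L = 1.27 / 886 = 0.00143.

i ≈ 0.00143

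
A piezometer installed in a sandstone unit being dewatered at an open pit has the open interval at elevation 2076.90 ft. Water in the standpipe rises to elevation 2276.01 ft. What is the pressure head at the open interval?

ψ ≈ 199.11 ft

Total head h = 2276.01 ft (the water-surface elevation in the piezometer).
Pressure head ψ = h − z = 2276.01 − 2076.90 = 199.11 ft.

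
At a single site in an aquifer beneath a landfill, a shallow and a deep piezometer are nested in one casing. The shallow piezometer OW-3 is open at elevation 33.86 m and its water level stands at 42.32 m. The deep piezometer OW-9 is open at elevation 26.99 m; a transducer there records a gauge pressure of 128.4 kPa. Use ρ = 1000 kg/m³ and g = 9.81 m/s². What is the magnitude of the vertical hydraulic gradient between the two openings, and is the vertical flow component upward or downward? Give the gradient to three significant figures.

|i_v| ≈ 0.326; vertical flow is downward

Total head at OW-3: h = 42.32 m (water level in the standpipe).
Pressure head at OW-9: ψ = P/(ρg) = 128.4×1000 / (1000 × 9.81) = 13.09 m.
Total head at OW-9: h = z + ψ = 26.99 + 13.09 = 40.08 m.
Δh = h(OW-3) − h(OW-9) = 42.32 − 40.08 = 2.24 m.
Vertical separation Δz = 33.86 − 26.99 = 6.87 m.
|i_v| = |Δh| / Δz = 2.24 / 6.87 = 0.326.
Head is higher in the shallow piezometer, so vertical flow is downward (recharge condition).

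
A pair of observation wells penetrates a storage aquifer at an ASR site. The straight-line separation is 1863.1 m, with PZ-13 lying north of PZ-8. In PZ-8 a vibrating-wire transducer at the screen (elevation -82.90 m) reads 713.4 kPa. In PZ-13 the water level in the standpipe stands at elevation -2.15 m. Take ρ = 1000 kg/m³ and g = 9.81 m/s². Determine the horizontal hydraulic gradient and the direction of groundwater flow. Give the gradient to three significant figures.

Pressure head at PZ-8: ψ = P/(ρg) = 713.4×1000 / (1000 × 9.81) = 72.72 m.
Total head at PZ-8: h = z + ψ = -82.90 + 72.72 = -10.18 m.
Total head at PZ-13: h = -2.15 m (water level in the piezometer is the total head).
Head difference: h(PZ-8) − h(PZ-13) = -10.18 − (-2.15) = -8.03 m.
Hydraulic gradient: i = |Δh| / L = 8.03 / 1863.1 = 0.00431.
Flow is from higher to lower head: from PZ-13 toward PZ-8, i.e. toward the south.

i ≈ 0.00431; groundwater flows toward the south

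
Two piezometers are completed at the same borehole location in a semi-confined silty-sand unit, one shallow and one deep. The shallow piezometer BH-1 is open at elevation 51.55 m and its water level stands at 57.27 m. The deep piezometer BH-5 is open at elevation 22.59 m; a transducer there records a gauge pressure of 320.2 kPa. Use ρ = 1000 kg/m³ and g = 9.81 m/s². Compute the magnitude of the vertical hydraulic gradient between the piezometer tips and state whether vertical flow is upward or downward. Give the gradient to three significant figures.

|i_v| ≈ 0.0704; vertical flow is downward

Total head at BH-1: h = 57.27 m (water level in the standpipe).
Pressure head at BH-5: ψ = P/(ρg) = 320.2×1000 / (1000 × 9.81) = 32.64 m.
Total head at BH-5: h = z + ψ = 22.59 + 32.64 = 55.23 m.
Δh = h(BH-1) − h(BH-5) = 57.27 − 55.23 = 2.04 m.
Vertical separation Δz = 51.55 − 22.59 = 28.96 m.
|i_v| = |Δh| / Δz = 2.04 / 28.96 = 0.0704.
Head is higher in the shallow piezometer, so vertical flow is downward (recharge condition).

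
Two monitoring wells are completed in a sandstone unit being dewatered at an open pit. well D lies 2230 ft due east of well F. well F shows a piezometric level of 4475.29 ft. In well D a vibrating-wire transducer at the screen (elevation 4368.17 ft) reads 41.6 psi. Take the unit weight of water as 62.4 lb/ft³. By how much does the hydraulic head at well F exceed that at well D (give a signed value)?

Total head at well F: h = 4475.29 ft (water level in the piezometer is the total head).
Pressure head at well D: ψ = 144·P/γ = 144 × 41.6 / 62.4 = 96.00 ft.
Total head at well D: h = z + ψ = 4368.17 + 96.00 = 4464.17 ft.
Head difference: h(well F) − h(well D) = 4475.29 − 4464.17 = 11.12 ft.

Δh ≈ 11.12 ft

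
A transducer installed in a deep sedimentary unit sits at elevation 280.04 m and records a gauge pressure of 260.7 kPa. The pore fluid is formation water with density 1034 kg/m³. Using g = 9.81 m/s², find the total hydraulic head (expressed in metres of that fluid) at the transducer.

h ≈ 305.74 m

ψ = P/(ρg) = 260.7×1000 / (1034 × 9.81) = 25.70 m.
h = z + ψ = 280.04 + 25.70 = 305.74 m.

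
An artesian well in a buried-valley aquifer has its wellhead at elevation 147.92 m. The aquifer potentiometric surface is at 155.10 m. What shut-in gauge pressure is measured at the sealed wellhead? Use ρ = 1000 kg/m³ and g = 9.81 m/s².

P ≈ 70.4 kPa

Head above the cap: Δh = 155.10 − 147.92 = 7.18 m.
P = ρgΔh = 1000 × 9.81 × 7.18 = 70436 Pa ≈ 70.4 kPa.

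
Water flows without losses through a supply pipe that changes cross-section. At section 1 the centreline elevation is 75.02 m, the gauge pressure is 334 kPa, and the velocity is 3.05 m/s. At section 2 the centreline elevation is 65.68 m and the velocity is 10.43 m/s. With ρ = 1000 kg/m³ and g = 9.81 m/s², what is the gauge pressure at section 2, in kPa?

P₂ ≈ 376 kPa

Pressure head at 1: ψ₁ = P₁/(ρg) = 334×1000 / (1000 × 9.81) = 34.05 m.
Velocity heads: v₁²/2g = 3.05²/19.62 = 0.474 m; v₂²/2g = 10.43²/19.62 = 5.545 m.
Total head H = z₁ + ψ₁ + v₁²/2g = 75.02 + 34.05 + 0.474 = 109.54 m.
ψ₂ = H − z₂ − v₂²/2g = 109.54 − 65.68 − 5.545 = 38.31 m.
P₂ = ρgψ₂ = 1000 × 9.81 × 38.31 ≈ 376 kPa.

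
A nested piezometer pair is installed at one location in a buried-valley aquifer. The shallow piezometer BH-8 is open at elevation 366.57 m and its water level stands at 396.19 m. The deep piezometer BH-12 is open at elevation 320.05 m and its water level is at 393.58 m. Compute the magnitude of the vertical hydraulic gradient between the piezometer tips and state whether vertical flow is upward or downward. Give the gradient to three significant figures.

|i_v| ≈ 0.0561; vertical flow is downward

Total head at BH-8: h = 396.19 m (water level in the standpipe).
Total head at BH-12: h = 393.58 m.
Δh = h(BH-8) − h(BH-12) = 396.19 − 393.58 = 2.61 m.
Vertical separation Δz = 366.57 − 320.05 = 46.52 m.
|i_v| = |Δh| / Δz = 2.61 / 46.52 = 0.0561.
Head is higher in the shallow piezometer, so vertical flow is downward (recharge condition).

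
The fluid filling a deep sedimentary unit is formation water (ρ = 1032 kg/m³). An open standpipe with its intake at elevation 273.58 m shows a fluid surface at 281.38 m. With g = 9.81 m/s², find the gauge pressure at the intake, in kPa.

P ≈ 79.0 kPa

Pressure head ψ = h − z = 281.38 − 273.58 = 7.80 m.
P = ρgψ = 1032 × 9.81 × 7.80 = 78967 Pa ≈ 79.0 kPa.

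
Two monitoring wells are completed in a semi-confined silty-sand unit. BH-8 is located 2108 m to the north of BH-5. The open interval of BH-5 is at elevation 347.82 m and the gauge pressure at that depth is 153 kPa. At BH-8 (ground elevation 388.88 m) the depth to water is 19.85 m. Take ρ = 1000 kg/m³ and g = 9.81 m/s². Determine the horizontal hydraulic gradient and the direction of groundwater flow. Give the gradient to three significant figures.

Pressure head at BH-5: ψ = P/(ρg) = 153×1000 / (1000 × 9.81) = 15.60 m.
Total head at BH-5: h = z + ψ = 347.82 + 15.60 = 363.42 m.
Total head at BH-8: h = 388.88 − 19.85 = 369.03 m.
Head difference: h(BH-5) − h(BH-8) = 363.42 − 369.03 = -5.61 m.
Hydraulic gradient: i = |Δh| / L = 5.61 / 2108 = 0.00266.
Flow is from higher to lower head: from BH-8 toward BH-5, i.e. toward the south.

i ≈ 0.00266; groundwater flows toward the south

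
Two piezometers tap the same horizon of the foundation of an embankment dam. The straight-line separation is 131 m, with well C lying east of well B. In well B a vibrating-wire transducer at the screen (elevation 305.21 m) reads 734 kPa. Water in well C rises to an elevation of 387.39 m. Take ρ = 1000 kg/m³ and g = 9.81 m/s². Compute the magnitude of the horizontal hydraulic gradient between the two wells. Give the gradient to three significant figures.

i ≈ 0.0562

Pressure head at well B: ψ = P/(ρg) = 734×1000 / (1000 × 9.81) = 74.82 m.
Total head at well B: h = z + ψ = 305.21 + 74.82 = 380.03 m.
Total head at well C: h = 387.39 m (water level in the piezometer is the total head).
Head difference: h(well B) − h(well C) = 380.03 − 387.39 = -7.36 m.
Hydraulic gradient: i = |Δh| / L = 7.36 / 131 = 0.0562.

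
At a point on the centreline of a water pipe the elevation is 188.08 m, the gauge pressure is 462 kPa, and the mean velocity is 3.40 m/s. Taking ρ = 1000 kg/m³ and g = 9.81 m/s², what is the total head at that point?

h ≈ 235.76 m

Pressure head ψ = P/(ρg) = 462×1000 / (1000 × 9.81) = 47.09 m.
Velocity head = v²/(2g) = 3.40² / (2 × 9.81) = 0.589 m.
h = z + ψ + v²/(2g) = 188.08 + 47.09 + 0.589 = 235.76 m.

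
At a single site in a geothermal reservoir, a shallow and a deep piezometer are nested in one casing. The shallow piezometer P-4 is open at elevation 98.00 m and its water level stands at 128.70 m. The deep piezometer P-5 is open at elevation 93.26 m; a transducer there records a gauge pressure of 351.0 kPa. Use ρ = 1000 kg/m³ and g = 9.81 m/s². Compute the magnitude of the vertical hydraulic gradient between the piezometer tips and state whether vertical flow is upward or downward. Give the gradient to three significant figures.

|i_v| ≈ 0.0717; vertical flow is upward

Total head at P-4: h = 128.70 m (water level in the standpipe).
Pressure head at P-5: ψ = P/(ρg) = 351.0×1000 / (1000 × 9.81) = 35.78 m.
Total head at P-5: h = z + ψ = 93.26 + 35.78 = 129.04 m.
Δh = h(P-4) − h(P-5) = 128.70 − 129.04 = -0.34 m.
Vertical separation Δz = 98.00 − 93.26 = 4.74 m.
|i_v| = |Δh| / Δz = 0.34 / 4.74 = 0.0717.
Head is higher in the deep piezometer, so vertical flow is upward (discharge condition).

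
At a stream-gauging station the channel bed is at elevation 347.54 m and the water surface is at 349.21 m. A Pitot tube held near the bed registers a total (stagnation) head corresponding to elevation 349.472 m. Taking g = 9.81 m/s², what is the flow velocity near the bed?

Near the bed, under hydrostatic conditions, the piezometric head (z + ψ) equals the free-surface elevation, 349.21 m.
Velocity head = total − piezometric = 349.472 − 349.21 = 0.262 m.
v = √(2g·h_v) = √(2 × 9.81 × 0.262) = 2.27 m/s.

v ≈ 2.27 m/s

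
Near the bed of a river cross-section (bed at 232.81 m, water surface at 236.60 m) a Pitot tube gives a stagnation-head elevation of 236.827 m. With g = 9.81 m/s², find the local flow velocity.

v ≈ 2.11 m/s

Near the bed, under hydrostatic conditions, the piezometric head (z + ψ) equals the free-surface elevation, 236.60 m.
Velocity head = total − piezometric = 236.827 − 236.60 = 0.227 m.
v = √(2g·h_v) = √(2 × 9.81 × 0.227) = 2.11 m/s.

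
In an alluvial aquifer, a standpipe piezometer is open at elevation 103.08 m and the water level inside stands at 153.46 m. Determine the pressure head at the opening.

Total head h = 153.46 m (the water-surface elevation in the piezometer).
Pressure head ψ = h − z = 153.46 − 103.08 = 50.38 m.

ψ ≈ 50.38 m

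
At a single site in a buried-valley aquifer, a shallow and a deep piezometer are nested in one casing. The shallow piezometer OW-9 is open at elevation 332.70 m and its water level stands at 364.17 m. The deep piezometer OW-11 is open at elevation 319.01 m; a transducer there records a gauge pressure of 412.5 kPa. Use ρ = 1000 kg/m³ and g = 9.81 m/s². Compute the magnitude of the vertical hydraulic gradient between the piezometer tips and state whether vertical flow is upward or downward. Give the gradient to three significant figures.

|i_v| ≈ 0.227; vertical flow is downward

Total head at OW-9: h = 364.17 m (water level in the standpipe).
Pressure head at OW-11: ψ = P/(ρg) = 412.5×1000 / (1000 × 9.81) = 42.05 m.
Total head at OW-11: h = z + ψ = 319.01 + 42.05 = 361.06 m.
Δh = h(OW-9) − h(OW-11) = 364.17 − 361.06 = 3.11 m.
Vertical separation Δz = 332.70 − 319.01 = 13.69 m.
|i_v| = |Δh| / Δz = 3.11 / 13.69 = 0.227.
Head is higher in the shallow piezometer, so vertical flow is downward (recharge condition).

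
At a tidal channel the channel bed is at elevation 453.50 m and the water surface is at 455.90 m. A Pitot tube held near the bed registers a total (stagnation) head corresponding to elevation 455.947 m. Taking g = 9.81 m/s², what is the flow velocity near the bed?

v ≈ 0.960 m/s

Near the bed, under hydrostatic conditions, the piezometric head (z + ψ) equals the free-surface elevation, 455.90 m.
Velocity head = total − piezometric = 455.947 − 455.90 = 0.047 m.
v = √(2g·h_v) = √(2 × 9.81 × 0.047) = 0.960 m/s.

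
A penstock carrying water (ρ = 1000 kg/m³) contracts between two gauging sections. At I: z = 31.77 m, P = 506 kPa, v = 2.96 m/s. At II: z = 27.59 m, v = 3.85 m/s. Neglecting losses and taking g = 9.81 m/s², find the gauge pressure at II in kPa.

Pressure head at I: ψ₁ = P₁/(ρg) = 506×1000 / (1000 × 9.81) = 51.58 m.
Velocity heads: v₁²/2g = 2.96²/19.62 = 0.447 m; v₂²/2g = 3.85²/19.62 = 0.755 m.
Total head H = z₁ + ψ₁ + v₁²/2g = 31.77 + 51.58 + 0.447 = 83.80 m.
ψ₂ = H − z₂ − v₂²/2g = 83.80 − 27.59 − 0.755 = 55.45 m.
P₂ = ρgψ₂ = 1000 × 9.81 × 55.45 ≈ 544 kPa.

P₂ ≈ 544 kPa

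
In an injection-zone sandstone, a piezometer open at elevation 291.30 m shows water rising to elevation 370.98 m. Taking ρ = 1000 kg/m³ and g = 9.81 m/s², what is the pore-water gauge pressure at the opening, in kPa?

P ≈ 782 kPa

Pressure head ψ = h − z = 370.98 − 291.30 = 79.68 m.
P = ρgψ = 1000 × 9.81 × 79.68 = 781661 Pa ≈ 782 kPa.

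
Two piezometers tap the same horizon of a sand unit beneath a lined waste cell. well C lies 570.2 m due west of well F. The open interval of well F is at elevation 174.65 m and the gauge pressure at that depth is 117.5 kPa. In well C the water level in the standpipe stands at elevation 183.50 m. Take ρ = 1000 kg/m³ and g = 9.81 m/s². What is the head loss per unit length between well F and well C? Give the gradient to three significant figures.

i ≈ 0.00549 m/m

Pressure head at well F: ψ = P/(ρg) = 117.5×1000 / (1000 × 9.81) = 11.98 m.
Total head at well F: h = z + ψ = 174.65 + 11.98 = 186.63 m.
Total head at well C: h = 183.50 m (water level in the piezometer is the total head).
Head difference: h(well F) − h(well C) = 186.63 − 183.50 = 3.13 m.
Hydraulic gradient: i = |Δh| / L = 3.13 / 570.2 = 0.00549.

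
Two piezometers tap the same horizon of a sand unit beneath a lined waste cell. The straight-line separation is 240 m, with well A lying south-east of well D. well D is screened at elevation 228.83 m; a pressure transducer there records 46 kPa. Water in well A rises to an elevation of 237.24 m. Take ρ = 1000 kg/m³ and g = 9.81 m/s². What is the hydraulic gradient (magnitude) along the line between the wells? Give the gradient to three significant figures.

Pressure head at well D: ψ = P/(ρg) = 46×1000 / (1000 × 9.81) = 4.69 m.
Total head at well D: h = z + ψ = 228.83 + 4.69 = 233.52 m.
Total head at well A: h = 237.24 m (water level in the piezometer is the total head).
Head difference: h(well D) − h(well A) = 233.52 − 237.24 = -3.72 m.
Hydraulic gradient: i = |Δh| / L = 3.72 / 240 = 0.0155.

i ≈ 0.0155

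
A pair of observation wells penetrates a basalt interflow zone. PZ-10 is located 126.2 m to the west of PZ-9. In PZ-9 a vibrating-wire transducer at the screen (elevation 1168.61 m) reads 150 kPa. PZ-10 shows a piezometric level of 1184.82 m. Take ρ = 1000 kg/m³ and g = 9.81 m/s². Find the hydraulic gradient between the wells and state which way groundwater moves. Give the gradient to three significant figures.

i ≈ 0.00729; groundwater flows toward the east

Pressure head at PZ-9: ψ = P/(ρg) = 150×1000 / (1000 × 9.81) = 15.29 m.
Total head at PZ-9: h = z + ψ = 1168.61 + 15.29 = 1183.90 m.
Total head at PZ-10: h = 1184.82 m (water level in the piezometer is the total head).
Head difference: h(PZ-9) − h(PZ-10) = 1183.90 − 1184.82 = -0.92 m.
Hydraulic gradient: i = |Δh| / L = 0.92 / 126.2 = 0.00729.
Flow is from higher to lower head: from PZ-10 toward PZ-9, i.e. toward the east.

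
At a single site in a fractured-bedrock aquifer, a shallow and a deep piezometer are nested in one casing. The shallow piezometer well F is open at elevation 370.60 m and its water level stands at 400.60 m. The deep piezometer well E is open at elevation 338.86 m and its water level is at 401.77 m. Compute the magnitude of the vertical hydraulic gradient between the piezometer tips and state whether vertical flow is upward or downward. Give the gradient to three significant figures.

Total head at well F: h = 400.60 m (water level in the standpipe).
Total head at well E: h = 401.77 m.
Δh = h(well F) − h(well E) = 400.60 − 401.77 = -1.17 m.
Vertical separation Δz = 370.60 − 338.86 = 31.74 m.
|i_v| = |Δh| / Δz = 1.17 / 31.74 = 0.0369.
Head is higher in the deep piezometer, so vertical flow is upward (discharge condition).

|i_v| ≈ 0.0369; vertical flow is upward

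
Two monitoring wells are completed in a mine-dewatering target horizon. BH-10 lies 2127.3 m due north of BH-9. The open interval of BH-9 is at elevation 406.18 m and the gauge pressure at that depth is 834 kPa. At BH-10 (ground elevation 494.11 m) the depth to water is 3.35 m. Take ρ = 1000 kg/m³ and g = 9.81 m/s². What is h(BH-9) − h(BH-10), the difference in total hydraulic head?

Pressure head at BH-9: ψ = P/(ρg) = 834×1000 / (1000 × 9.81) = 85.02 m.
Total head at BH-9: h = z + ψ = 406.18 + 85.02 = 491.20 m.
Total head at BH-10: h = 494.11 − 3.35 = 490.76 m.
Head difference: h(BH-9) − h(BH-10) = 491.20 − 490.76 = 0.44 m.

Δh ≈ 0.44 m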